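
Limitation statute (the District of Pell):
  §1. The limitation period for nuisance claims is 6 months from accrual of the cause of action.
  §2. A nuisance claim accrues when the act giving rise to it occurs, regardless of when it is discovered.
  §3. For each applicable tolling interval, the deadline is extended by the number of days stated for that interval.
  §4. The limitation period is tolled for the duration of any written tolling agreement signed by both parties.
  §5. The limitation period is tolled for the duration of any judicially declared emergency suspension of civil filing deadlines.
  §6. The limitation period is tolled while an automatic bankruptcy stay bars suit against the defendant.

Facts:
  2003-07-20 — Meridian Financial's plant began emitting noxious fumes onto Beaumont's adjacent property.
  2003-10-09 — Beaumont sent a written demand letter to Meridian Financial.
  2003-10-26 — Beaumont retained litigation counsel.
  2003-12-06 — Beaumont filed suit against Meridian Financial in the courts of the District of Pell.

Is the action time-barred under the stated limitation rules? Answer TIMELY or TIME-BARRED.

TIMELY

The cause of action accrued on 2003-07-20, the date of the act.
The untolled deadline — 6 months after 2003-07-20 — is 2004-01-20.
The other events in the timeline have no effect on the limitation period under the stated rules.
Filing on 2003-12-06 beat the 2004-01-20 deadline — the action is timely.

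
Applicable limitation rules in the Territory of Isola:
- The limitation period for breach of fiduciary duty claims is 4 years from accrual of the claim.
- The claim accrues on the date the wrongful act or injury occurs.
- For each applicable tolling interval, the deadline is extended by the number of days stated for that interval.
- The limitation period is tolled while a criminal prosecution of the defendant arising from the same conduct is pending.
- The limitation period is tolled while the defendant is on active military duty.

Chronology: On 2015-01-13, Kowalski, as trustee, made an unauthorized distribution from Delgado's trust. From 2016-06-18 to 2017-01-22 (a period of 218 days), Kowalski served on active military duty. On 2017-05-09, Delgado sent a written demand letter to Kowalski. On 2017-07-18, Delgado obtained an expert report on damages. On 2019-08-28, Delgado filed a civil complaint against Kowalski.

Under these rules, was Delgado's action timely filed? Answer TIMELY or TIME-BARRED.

The limitation period began to run on 2015-01-13.
Adding the 4 years base period to 2015-01-13 gives a deadline of 2019-01-13, before any tolling.
Because the defendant's active military service ran from 2016-06-18 to 2017-01-22, the deadline is extended by 218 days to 2019-08-19.
Nothing else in the chronology tolls or restarts the period.
The 2019-08-28 filing falls after the 2019-08-19 deadline; the claim is time-barred.

TIME-BARRED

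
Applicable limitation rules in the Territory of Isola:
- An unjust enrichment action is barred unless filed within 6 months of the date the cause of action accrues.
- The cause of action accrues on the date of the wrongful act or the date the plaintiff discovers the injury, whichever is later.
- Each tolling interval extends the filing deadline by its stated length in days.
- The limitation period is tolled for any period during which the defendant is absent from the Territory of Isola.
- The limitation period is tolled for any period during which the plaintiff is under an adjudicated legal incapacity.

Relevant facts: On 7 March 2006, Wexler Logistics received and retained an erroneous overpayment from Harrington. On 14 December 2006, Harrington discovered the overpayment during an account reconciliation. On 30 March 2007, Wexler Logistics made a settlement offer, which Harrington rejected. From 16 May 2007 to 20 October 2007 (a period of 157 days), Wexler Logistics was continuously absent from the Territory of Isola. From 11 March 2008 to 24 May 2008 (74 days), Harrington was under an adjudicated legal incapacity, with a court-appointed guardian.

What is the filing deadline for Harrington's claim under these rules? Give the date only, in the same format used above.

18 November 2007

The claim accrued on 14 December 2006 — the later of the 7 March 2006 act and the 14 December 2006 discovery.
The untolled deadline — 6 months after 14 December 2006 — is 14 June 2007.
The defendant's absence from the jurisdiction from 16 May 2007 to 20 October 2007 tolled the period for 157 days, extending the deadline to 18 November 2007.
The plaintiff's legal incapacity from 11 March 2008 to 24 May 2008 began after the period had already run on 18 November 2007, so it has no tolling effect.
Nothing else in the chronology tolls or restarts the period.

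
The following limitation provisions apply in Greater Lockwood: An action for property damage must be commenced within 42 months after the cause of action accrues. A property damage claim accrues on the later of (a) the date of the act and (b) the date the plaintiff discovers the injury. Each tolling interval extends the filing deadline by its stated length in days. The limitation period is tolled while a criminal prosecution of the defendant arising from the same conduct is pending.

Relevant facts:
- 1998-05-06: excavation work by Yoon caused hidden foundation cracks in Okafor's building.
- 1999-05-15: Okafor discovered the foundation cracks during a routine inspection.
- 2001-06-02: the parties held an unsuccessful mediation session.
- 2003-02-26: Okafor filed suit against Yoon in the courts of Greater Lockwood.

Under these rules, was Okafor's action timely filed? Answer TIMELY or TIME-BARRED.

Taking the later of the act (1998-05-06) and discovery (1999-05-15), the claim accrued on 1999-05-15.
42 months from 1999-05-15 is 2002-11-15.
The other events in the timeline have no effect on the limitation period under the stated rules.
The 2003-02-26 filing falls after the 2002-11-15 deadline; the claim is time-barred.

TIME-BARRED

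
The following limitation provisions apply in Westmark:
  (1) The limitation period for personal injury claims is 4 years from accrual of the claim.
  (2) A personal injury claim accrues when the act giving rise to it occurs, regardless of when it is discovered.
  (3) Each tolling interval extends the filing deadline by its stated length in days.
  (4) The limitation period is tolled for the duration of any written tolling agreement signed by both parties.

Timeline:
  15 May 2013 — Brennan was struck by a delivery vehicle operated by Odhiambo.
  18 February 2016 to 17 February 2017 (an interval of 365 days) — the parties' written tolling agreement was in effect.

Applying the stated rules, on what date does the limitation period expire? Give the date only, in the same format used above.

The limitation period began to run on 15 May 2013.
The untolled deadline — 4 years after 15 May 2013 — is 15 May 2017.
Because the written tolling agreement ran from 18 February 2016 to 17 February 2017, the deadline is extended by 365 days to 15 May 2018.

15 May 2018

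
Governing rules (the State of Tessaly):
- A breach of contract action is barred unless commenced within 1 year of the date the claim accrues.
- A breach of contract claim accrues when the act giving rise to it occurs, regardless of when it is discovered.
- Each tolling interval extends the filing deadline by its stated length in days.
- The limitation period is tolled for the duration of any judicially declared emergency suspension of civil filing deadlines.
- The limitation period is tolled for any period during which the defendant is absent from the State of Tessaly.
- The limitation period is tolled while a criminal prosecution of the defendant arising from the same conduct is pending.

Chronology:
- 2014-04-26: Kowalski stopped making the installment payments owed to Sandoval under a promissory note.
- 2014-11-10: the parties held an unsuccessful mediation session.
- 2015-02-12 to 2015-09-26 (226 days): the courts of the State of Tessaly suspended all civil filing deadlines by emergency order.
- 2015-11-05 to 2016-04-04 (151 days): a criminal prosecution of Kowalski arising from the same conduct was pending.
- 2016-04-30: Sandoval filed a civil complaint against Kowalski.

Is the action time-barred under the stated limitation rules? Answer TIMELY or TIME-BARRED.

TIMELY

The claim accrued on 2014-04-26, the date of the act.
Adding the 1 year base period to 2014-04-26 gives a deadline of 2015-04-26, before any tolling.
Because the emergency suspension of filing deadlines ran from 2015-02-12 to 2015-09-26, the deadline is extended by 226 days to 2015-12-08.
Because the pending criminal prosecution ran from 2015-11-05 to 2016-04-04, the deadline is extended by 151 days to 2016-05-07.
None of the other events listed affects the running of the period under the stated rules.
Filing on 2016-04-30 beat the 2016-05-07 deadline — the action is timely.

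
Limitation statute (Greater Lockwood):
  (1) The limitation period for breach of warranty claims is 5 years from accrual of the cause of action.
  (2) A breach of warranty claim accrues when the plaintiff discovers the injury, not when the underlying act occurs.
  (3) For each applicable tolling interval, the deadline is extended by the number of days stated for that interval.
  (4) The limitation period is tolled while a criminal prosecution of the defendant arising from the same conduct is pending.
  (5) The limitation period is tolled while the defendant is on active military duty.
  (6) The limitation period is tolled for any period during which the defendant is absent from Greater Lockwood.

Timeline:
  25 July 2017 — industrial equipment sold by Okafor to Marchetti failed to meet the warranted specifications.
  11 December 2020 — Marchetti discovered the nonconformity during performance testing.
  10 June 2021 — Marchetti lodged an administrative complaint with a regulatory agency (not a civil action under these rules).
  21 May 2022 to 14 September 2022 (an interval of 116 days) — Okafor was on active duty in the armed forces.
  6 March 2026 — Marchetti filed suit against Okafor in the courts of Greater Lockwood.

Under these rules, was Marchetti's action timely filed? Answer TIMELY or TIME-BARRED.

TIMELY

Accrual is tied to discovery, so the period began on 11 December 2020 rather than on 25 July 2017 when the act occurred.
5 years from 11 December 2020 is 11 December 2025.
The period was tolled for 116 days by the defendant's active military service (21 May 2022 to 14 September 2022), pushing the deadline to 6 April 2026.
The other events in the timeline have no effect on the limitation period under the stated rules.
Filing on 6 March 2026 beat the 6 April 2026 deadline — the action is timely.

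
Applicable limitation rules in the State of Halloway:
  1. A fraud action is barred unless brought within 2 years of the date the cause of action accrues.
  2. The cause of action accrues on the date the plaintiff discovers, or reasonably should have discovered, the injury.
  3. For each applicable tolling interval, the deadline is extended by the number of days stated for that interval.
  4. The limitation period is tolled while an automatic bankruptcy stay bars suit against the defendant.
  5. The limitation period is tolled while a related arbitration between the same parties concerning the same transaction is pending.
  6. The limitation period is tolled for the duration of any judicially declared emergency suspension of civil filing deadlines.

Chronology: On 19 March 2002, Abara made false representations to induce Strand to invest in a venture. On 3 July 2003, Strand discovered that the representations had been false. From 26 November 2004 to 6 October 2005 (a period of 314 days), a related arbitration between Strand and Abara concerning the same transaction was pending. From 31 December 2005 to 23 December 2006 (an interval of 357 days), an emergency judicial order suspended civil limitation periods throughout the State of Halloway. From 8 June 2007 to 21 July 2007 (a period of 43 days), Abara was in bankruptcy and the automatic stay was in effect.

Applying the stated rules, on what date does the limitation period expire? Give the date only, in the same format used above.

The claim did not accrue until Strand discovered the injury on 3 July 2003; the 19 March 2002 act date does not start the clock under the stated rule.
The untolled deadline — 2 years after 3 July 2003 — is 3 July 2005.
The pending related arbitration from 26 November 2004 to 6 October 2005 tolled the period for 314 days, extending the deadline to 13 May 2006.
Because the emergency suspension of filing deadlines ran from 31 December 2005 to 23 December 2006, the deadline is extended by 357 days to 5 May 2007.
The automatic bankruptcy stay from 8 June 2007 to 21 July 2007 began after the period had already run on 5 May 2007, so it has no tolling effect.

5 May 2007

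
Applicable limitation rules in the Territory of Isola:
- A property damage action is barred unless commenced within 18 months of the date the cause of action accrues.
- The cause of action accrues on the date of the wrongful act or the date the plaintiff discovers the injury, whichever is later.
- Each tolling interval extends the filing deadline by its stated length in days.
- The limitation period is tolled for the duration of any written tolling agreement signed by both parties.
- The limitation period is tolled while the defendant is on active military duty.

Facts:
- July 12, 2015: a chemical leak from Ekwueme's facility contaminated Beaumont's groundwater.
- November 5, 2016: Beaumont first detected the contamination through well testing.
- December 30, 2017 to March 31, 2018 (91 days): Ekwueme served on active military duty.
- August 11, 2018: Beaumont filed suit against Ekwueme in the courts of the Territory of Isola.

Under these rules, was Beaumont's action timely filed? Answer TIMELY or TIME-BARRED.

TIME-BARRED

Because discovery on November 5, 2016 post-dates the July 12, 2015 act, accrual under the later-of rule falls on November 5, 2016.
Adding the 18 months base period to November 5, 2016 gives a deadline of May 5, 2018, before any tolling.
The period was tolled for 91 days by the defendant's active military service (December 30, 2017 to March 31, 2018), pushing the deadline to August 4, 2018.
Beaumont filed on August 11, 2018, after the August 4, 2018 deadline, so the action is time-barred.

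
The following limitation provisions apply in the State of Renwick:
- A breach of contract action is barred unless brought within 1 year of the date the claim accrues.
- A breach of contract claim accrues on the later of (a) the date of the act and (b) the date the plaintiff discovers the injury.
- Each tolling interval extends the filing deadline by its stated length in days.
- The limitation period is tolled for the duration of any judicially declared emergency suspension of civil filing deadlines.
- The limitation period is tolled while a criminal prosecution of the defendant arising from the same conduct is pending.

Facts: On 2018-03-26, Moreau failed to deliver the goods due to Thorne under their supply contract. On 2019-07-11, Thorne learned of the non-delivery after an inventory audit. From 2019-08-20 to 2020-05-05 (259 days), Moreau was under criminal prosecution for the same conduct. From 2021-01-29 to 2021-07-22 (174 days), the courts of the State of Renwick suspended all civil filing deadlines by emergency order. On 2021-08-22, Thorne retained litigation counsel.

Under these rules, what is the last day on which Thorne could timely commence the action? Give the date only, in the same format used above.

Because discovery on 2019-07-11 post-dates the 2018-03-26 act, accrual under the later-of rule falls on 2019-07-11.
The untolled deadline — 1 year after 2019-07-11 — is 2020-07-11.
The pending criminal prosecution from 2019-08-20 to 2020-05-05 tolled the period for 259 days, extending the deadline to 2021-03-27.
The emergency suspension of filing deadlines from 2021-01-29 to 2021-07-22 tolled the period for 174 days, extending the deadline to 2021-09-17.
None of the other events listed affects the running of the period under the stated rules.

2021-09-17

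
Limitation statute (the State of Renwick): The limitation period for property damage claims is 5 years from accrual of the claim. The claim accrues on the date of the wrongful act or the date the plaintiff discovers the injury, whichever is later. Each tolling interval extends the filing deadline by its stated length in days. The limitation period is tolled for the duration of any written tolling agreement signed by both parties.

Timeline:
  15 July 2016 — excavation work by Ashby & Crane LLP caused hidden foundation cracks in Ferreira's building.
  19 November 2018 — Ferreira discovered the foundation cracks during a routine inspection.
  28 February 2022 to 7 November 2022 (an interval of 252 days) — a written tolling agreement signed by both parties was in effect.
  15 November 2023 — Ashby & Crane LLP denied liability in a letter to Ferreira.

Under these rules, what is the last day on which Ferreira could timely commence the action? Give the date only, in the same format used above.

28 July 2024

The claim accrued on 19 November 2018 — the later of the 15 July 2016 act and the 19 November 2018 discovery.
Adding the 5 years base period to 19 November 2018 gives a deadline of 19 November 2023, before any tolling.
Because the written tolling agreement ran from 28 February 2022 to 7 November 2022, the deadline is extended by 252 days to 28 July 2024.
Nothing else in the chronology tolls or restarts the period.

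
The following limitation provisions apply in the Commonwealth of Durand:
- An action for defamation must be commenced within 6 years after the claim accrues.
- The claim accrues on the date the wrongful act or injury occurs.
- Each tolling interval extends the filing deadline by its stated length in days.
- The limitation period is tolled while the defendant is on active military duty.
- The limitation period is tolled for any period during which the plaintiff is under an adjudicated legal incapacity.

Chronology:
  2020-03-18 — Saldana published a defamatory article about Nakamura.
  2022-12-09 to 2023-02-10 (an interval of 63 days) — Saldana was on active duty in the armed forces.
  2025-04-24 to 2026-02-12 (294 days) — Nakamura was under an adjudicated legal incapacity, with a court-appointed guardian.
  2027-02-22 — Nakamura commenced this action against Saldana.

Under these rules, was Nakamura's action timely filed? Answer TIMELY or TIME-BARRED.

The claim accrued on 2020-03-18, when the wrongful act occurred.
6 years from 2020-03-18 is 2026-03-18.
Because the defendant's active military service ran from 2022-12-09 to 2023-02-10, the deadline is extended by 63 days to 2026-05-20.
Because the plaintiff's legal incapacity ran from 2025-04-24 to 2026-02-12, the deadline is extended by 294 days to 2027-03-10.
The 2027-02-22 filing precedes the 2027-03-10 deadline; the claim is timely.

TIMELY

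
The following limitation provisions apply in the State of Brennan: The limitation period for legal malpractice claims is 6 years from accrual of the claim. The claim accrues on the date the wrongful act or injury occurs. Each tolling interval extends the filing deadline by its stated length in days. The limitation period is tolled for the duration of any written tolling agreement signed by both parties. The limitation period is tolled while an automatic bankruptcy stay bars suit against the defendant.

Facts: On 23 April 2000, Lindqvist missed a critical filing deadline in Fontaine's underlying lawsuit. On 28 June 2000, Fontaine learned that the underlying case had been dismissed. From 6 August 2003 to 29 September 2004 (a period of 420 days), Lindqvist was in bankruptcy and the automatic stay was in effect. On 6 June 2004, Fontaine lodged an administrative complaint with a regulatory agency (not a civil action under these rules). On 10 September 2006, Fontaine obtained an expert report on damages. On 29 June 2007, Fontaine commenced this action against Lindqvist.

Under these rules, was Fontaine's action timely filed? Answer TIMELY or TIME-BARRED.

TIME-BARRED

The claim accrued on 23 April 2000, when the wrongful act occurred; under the stated occurrence rule the 28 June 2000 discovery does not delay accrual.
The untolled deadline — 6 years after 23 April 2000 — is 23 April 2006.
Because the automatic bankruptcy stay ran from 6 August 2003 to 29 September 2004, the deadline is extended by 420 days to 17 June 2007.
None of the other events listed affects the running of the period under the stated rules.
Fontaine filed on 29 June 2007, after the 17 June 2007 deadline, so the action is time-barred.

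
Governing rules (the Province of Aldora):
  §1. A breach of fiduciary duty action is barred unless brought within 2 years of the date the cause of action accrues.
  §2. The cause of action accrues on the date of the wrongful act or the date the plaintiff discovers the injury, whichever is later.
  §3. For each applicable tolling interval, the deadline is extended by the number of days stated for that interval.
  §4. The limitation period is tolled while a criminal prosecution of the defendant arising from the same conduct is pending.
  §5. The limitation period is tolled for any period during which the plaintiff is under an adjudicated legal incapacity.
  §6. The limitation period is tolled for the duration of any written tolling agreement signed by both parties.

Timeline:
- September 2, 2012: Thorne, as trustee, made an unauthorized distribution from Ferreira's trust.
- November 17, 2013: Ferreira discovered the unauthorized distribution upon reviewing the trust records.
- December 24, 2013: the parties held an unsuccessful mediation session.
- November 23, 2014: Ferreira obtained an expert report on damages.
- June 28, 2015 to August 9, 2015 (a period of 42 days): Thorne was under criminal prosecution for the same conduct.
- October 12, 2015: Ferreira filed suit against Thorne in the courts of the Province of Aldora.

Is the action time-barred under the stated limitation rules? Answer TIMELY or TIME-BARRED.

Because discovery on November 17, 2013 post-dates the September 2, 2012 act, accrual under the later-of rule falls on November 17, 2013.
2 years from November 17, 2013 is November 17, 2015.
Because the pending criminal prosecution ran from June 28, 2015 to August 9, 2015, the deadline is extended by 42 days to December 29, 2015.
Nothing else in the chronology tolls or restarts the period.
Filing on October 12, 2015 beat the December 29, 2015 deadline — the action is timely.

TIMELY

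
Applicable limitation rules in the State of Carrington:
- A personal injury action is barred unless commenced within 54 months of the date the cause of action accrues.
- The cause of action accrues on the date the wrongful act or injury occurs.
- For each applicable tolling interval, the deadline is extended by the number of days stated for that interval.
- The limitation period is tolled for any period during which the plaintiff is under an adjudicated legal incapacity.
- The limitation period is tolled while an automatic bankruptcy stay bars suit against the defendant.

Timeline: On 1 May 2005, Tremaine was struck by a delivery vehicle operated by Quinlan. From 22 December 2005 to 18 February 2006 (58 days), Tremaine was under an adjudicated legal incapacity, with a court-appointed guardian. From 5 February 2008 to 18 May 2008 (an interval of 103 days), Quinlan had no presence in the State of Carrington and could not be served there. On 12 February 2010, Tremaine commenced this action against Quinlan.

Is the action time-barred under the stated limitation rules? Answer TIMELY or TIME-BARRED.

The limitation period began to run on 1 May 2005.
54 months from 1 May 2005 is 1 November 2009.
The plaintiff's legal incapacity from 22 December 2005 to 18 February 2006 tolled the period for 58 days, extending the deadline to 29 December 2009.
Although the defendant's absence ran from 5 February 2008 to 18 May 2008, the stated rules do not make that a tolling event, so it is disregarded.
Tremaine filed on 12 February 2010, after the 29 December 2009 deadline, so the action is time-barred.

TIME-BARRED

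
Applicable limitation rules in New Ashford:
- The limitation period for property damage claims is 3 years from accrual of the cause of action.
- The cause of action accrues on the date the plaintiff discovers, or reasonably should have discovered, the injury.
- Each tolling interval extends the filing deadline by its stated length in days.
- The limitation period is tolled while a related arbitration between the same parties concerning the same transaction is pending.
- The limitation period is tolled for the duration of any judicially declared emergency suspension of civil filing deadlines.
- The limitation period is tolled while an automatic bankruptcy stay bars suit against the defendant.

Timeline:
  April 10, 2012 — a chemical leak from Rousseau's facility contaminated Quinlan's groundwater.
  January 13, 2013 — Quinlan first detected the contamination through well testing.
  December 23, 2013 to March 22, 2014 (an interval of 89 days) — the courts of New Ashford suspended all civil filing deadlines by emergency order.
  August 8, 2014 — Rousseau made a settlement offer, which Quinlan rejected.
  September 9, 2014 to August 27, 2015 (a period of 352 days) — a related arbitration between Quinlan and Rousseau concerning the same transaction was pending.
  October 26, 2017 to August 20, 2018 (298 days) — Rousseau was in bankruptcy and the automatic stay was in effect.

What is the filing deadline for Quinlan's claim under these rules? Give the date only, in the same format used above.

March 29, 2017

Accrual is tied to discovery, so the period began on January 13, 2013 rather than on April 10, 2012 when the act occurred.
The untolled deadline — 3 years after January 13, 2013 — is January 13, 2016.
The emergency suspension of filing deadlines from December 23, 2013 to March 22, 2014 tolled the period for 89 days, extending the deadline to April 11, 2016.
The period was tolled for 352 days by the pending related arbitration (September 9, 2014 to August 27, 2015), pushing the deadline to March 29, 2017.
The automatic bankruptcy stay starting October 26, 2017 came too late — the period had run on March 29, 2017 — and so does not extend the deadline.
The other events in the timeline have no effect on the limitation period under the stated rules.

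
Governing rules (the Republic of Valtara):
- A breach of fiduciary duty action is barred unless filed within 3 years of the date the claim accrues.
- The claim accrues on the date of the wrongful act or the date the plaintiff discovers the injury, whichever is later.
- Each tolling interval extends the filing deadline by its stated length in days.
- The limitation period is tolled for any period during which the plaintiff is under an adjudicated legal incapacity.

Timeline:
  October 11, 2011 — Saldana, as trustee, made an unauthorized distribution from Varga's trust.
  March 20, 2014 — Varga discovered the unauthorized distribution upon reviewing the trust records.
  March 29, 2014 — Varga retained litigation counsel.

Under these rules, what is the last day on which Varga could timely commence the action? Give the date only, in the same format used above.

March 20, 2017

Taking the later of the act (October 11, 2011) and discovery (March 20, 2014), the claim accrued on March 20, 2014.
3 years from March 20, 2014 is March 20, 2017.
Nothing else in the chronology tolls or restarts the period.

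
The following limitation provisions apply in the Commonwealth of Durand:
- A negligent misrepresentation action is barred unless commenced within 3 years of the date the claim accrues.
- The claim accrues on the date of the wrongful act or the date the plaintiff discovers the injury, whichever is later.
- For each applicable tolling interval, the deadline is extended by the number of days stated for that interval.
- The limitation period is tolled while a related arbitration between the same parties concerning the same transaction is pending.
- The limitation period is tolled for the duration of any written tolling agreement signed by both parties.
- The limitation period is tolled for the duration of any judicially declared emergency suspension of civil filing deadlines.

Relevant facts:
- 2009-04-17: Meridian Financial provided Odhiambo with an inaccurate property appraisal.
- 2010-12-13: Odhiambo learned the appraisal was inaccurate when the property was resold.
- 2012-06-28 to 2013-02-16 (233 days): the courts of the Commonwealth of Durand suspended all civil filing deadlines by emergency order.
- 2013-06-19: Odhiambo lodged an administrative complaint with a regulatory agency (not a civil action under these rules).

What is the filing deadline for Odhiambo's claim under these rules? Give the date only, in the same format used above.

Because discovery on 2010-12-13 post-dates the 2009-04-17 act, accrual under the later-of rule falls on 2010-12-13.
3 years from 2010-12-13 is 2013-12-13.
The period was tolled for 233 days by the emergency suspension of filing deadlines (2012-06-28 to 2013-02-16), pushing the deadline to 2014-08-03.
Nothing else in the chronology tolls or restarts the period.

2014-08-03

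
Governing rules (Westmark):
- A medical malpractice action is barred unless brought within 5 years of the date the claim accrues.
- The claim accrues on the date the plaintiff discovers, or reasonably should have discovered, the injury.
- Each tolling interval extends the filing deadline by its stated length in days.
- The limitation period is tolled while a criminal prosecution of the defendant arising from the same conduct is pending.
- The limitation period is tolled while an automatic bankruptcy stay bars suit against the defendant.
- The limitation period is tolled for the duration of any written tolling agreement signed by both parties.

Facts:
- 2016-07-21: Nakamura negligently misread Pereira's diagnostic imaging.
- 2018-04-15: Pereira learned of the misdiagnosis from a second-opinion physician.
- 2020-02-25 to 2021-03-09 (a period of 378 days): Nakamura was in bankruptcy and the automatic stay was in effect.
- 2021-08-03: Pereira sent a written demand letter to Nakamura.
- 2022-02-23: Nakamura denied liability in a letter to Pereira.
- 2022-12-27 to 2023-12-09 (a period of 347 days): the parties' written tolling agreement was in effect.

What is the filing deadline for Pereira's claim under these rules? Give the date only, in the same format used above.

The claim did not accrue until Pereira discovered the injury on 2018-04-15; the 2016-07-21 act date does not start the clock under the stated rule.
5 years from 2018-04-15 is 2023-04-15.
The automatic bankruptcy stay from 2020-02-25 to 2021-03-09 tolled the period for 378 days, extending the deadline to 2024-04-27.
Because the written tolling agreement ran from 2022-12-27 to 2023-12-09, the deadline is extended by 347 days to 2025-04-09.
None of the other events listed affects the running of the period under the stated rules.

2025-04-09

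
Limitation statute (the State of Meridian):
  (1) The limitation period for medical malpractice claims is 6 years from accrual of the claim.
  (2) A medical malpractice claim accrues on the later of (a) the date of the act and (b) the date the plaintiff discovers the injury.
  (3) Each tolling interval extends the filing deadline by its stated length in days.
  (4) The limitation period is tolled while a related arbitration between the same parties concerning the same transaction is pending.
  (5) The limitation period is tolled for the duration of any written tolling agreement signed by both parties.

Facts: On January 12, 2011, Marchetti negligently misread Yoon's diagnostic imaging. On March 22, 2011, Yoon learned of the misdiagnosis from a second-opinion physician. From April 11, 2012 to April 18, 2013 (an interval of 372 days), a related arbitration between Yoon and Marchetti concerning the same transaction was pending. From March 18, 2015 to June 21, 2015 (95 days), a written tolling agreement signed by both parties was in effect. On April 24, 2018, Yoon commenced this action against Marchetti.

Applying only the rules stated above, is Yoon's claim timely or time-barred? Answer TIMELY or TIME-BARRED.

TIMELY

Because discovery on March 22, 2011 post-dates the January 12, 2011 act, accrual under the later-of rule falls on March 22, 2011.
6 years from March 22, 2011 is March 22, 2017.
The period was tolled for 372 days by the pending related arbitration (April 11, 2012 to April 18, 2013), pushing the deadline to March 29, 2018.
The written tolling agreement from March 18, 2015 to June 21, 2015 tolled the period for 95 days, extending the deadline to July 2, 2018.
Yoon filed on April 24, 2018, before the July 2, 2018 deadline, so the action is timely.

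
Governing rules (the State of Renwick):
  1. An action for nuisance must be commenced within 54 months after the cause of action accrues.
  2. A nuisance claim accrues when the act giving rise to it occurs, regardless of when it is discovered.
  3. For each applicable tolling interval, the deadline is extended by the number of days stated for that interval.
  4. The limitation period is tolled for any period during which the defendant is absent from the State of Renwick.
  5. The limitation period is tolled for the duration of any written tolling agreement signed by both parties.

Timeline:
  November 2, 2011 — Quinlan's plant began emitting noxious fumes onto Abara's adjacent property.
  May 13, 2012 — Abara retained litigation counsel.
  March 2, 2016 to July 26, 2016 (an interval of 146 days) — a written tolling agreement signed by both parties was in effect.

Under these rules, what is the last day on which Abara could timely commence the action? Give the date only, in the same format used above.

September 25, 2016

The cause of action accrued on November 2, 2011, the date of the act.
The untolled deadline — 54 months after November 2, 2011 — is May 2, 2016.
The written tolling agreement from March 2, 2016 to July 26, 2016 tolled the period for 146 days, extending the deadline to September 25, 2016.
Nothing else in the chronology tolls or restarts the period.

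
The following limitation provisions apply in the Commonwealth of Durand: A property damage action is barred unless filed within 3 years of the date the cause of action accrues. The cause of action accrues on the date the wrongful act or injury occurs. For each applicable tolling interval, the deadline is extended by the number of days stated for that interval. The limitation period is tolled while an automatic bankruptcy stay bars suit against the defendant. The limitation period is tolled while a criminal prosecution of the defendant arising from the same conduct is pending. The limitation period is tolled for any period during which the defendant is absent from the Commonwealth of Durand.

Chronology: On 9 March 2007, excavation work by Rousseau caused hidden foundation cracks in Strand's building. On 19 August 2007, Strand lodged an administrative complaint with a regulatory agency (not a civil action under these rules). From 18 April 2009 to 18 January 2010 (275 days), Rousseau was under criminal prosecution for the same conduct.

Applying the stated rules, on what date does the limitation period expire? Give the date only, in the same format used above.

9 December 2010

The claim accrued on 9 March 2007, when the wrongful act occurred.
Adding the 3 years base period to 9 March 2007 gives a deadline of 9 March 2010, before any tolling.
Because the pending criminal prosecution ran from 18 April 2009 to 18 January 2010, the deadline is extended by 275 days to 9 December 2010.
None of the other events listed affects the running of the period under the stated rules.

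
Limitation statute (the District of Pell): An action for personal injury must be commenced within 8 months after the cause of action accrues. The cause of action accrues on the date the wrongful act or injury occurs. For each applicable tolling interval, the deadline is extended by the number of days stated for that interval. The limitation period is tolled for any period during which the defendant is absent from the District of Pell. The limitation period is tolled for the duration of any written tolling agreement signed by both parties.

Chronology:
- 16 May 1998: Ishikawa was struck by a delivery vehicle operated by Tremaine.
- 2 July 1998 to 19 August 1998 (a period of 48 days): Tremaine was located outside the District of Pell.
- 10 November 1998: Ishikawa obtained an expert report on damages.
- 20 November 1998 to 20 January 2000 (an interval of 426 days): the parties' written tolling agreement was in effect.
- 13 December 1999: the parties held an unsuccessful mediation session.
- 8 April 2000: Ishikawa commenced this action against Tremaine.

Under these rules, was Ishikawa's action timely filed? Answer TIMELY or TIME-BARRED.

TIMELY

The claim accrued on 16 May 1998, when the wrongful act occurred.
8 months from 16 May 1998 is 16 January 1999.
The period was tolled for 48 days by the defendant's absence from the jurisdiction (2 July 1998 to 19 August 1998), pushing the deadline to 5 March 1999.
The written tolling agreement from 20 November 1998 to 20 January 2000 tolled the period for 426 days, extending the deadline to 4 May 2000.
None of the other events listed affects the running of the period under the stated rules.
The 8 April 2000 filing precedes the 4 May 2000 deadline; the claim is timely.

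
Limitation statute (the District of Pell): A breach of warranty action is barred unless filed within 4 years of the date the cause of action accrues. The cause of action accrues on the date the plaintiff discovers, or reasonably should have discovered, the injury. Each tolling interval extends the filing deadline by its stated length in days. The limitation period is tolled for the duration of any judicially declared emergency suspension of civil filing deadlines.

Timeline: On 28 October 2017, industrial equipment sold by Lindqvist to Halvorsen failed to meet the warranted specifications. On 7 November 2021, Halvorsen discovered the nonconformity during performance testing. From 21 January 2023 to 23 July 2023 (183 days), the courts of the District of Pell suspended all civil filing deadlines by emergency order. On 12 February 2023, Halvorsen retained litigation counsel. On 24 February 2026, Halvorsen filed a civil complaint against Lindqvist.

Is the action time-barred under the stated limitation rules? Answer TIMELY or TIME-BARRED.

Accrual is tied to discovery, so the period began on 7 November 2021 rather than on 28 October 2017 when the act occurred.
The untolled deadline — 4 years after 7 November 2021 — is 7 November 2025.
The period was tolled for 183 days by the emergency suspension of filing deadlines (21 January 2023 to 23 July 2023), pushing the deadline to 9 May 2026.
The other events in the timeline have no effect on the limitation period under the stated rules.
The 24 February 2026 filing precedes the 9 May 2026 deadline; the claim is timely.

TIMELY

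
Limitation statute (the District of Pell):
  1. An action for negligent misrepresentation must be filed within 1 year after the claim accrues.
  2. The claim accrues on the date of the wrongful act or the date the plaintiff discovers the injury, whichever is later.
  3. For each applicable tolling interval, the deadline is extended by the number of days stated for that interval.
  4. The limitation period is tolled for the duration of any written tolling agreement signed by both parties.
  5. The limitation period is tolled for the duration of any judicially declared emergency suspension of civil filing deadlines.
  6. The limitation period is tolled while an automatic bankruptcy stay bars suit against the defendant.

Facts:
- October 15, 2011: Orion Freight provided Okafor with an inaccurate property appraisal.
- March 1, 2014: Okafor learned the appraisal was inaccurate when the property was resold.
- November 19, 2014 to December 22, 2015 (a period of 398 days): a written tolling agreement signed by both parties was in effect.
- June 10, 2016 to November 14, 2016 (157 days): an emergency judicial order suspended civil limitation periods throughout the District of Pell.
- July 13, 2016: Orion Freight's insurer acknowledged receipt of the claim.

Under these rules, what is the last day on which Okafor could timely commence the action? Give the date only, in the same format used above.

Because discovery on March 1, 2014 post-dates the October 15, 2011 act, accrual under the later-of rule falls on March 1, 2014.
1 year from March 1, 2014 is March 1, 2015.
Because the written tolling agreement ran from November 19, 2014 to December 22, 2015, the deadline is extended by 398 days to April 2, 2016.
The emergency suspension of filing deadlines from June 10, 2016 to November 14, 2016 began after the period had already run on April 2, 2016, so it has no tolling effect.
None of the other events listed affects the running of the period under the stated rules.

April 2, 2016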